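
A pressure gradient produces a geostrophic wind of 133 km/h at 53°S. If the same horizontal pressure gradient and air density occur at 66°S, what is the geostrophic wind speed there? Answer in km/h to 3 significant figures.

116 km/h

With the same pressure gradient and density, V_g ∝ 1/f ∝ 1/sin φ.
V₂ = V₁ · sin φ₁ / sin φ₂ = 133 × sin 53° / sin 66°
V₂ = 133 × 0.7986/0.9135 = 116 km/h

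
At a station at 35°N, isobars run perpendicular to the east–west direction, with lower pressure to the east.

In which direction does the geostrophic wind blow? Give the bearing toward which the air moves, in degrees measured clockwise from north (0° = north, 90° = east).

180°

The pressure-gradient force points toward the east (bearing 090°).
Geostrophic balance: in the Northern Hemisphere the Coriolis force deflects motion to the right, so the geostrophic wind blows 90° to the right of the pressure-gradient force (low pressure on the left).
Rotating 090° by 90° clockwise gives 180° — the wind blows toward the south.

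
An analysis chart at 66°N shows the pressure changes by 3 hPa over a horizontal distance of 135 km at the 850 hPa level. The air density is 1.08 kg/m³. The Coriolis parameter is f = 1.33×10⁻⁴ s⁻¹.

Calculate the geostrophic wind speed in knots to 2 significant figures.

30 knots

Pressure gradient: |∂P/∂n| = 300 Pa / 135000 m = 2.22×10⁻³ Pa/m
Geostrophic balance (pressure-gradient force = Coriolis force):
V_g = (1/(fρ)) |∂P/∂n| = 2.22×10⁻³ / (1.33×10⁻⁴ × 1.08) = 15.5 m/s
Converting: 15.5 m/s × 1.944 = 30 knots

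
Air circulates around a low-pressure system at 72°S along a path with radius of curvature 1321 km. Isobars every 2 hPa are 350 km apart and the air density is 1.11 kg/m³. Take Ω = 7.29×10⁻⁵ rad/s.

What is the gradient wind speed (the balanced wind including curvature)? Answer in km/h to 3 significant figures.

13.1 km/h

Coriolis parameter at 72°S:
f = 2Ω sin φ = 2 × 7.29×10⁻⁵ × sin 72° = 1.39×10⁻⁴ s⁻¹
Pressure gradient: |∂P/∂n| = 200 Pa / 350000 m = 5.71×10⁻⁴ Pa/m
Geostrophic speed: V_g = |∂P/∂n|/(fρ) = 5.71×10⁻⁴/(1.39×10⁻⁴ × 1.11) = 3.71 m/s
Around a low, centrifugal force acts outward with Coriolis, so pressure-gradient force balances both:
(1/ρ)|∂P/∂n| = fV + V²/R  →  V² + fR·V − fR·V_g = 0
With fR = 1.39×10⁻⁴ × 1321×10³ m = 183 m/s:
V = [−fR + √((fR)² + 4 fR V_g)]/2 = [−183 + √(183² + 4×183×3.71)]/2 = 3.64 m/s
Subgeostrophic (V < V_g = 3.71 m/s), as expected around a low.
Converting: 3.64 m/s × 3.6 = 13.1 km/h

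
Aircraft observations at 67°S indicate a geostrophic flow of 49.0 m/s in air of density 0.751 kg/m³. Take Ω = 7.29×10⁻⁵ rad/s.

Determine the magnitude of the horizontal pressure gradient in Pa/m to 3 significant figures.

Coriolis parameter at 67°S:
f = 2Ω sin φ = 2 × 7.29×10⁻⁵ × sin 67° = 1.34×10⁻⁴ s⁻¹
Geostrophic balance rearranged: |∂P/∂n| = f ρ V_g
|∂P/∂n| = 1.34×10⁻⁴ × 0.751 × 49.0 = 4.94×10⁻³ Pa/m

4.94×10⁻³ Pa/m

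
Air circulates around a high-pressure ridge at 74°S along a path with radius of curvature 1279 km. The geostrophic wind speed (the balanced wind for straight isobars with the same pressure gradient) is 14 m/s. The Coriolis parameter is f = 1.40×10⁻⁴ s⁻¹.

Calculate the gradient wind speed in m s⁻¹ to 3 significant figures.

Around a high, pressure-gradient force acts outward with centrifugal, so Coriolis balances both:
fV = (1/ρ)|∂P/∂n| + V²/R  →  V² − fR·V + fR·V_g = 0
With fR = 1.40×10⁻⁴ × 1279×10³ m = 179 m/s:
V = [fR − √((fR)² − 4 fR V_g)]/2 = [179 − √(179² − 4×179×14)]/2 = 15.3 m/s
Supergeostrophic (V > V_g = 14 m/s), as expected around a high.

15.3 m s⁻¹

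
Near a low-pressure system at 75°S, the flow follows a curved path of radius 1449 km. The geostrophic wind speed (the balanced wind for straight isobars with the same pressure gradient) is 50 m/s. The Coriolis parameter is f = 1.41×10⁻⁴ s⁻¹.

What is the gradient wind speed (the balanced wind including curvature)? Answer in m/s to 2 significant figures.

42 m/s

Around a low, centrifugal force acts outward with Coriolis, so pressure-gradient force balances both:
(1/ρ)|∂P/∂n| = fV + V²/R  →  V² + fR·V − fR·V_g = 0
With fR = 1.41×10⁻⁴ × 1449×10³ m = 204 m/s:
V = [−fR + √((fR)² + 4 fR V_g)]/2 = [−204 + √(204² + 4×204×50)]/2 = 41.6 m/s
Subgeostrophic (V < V_g = 50 m/s), as expected around a low.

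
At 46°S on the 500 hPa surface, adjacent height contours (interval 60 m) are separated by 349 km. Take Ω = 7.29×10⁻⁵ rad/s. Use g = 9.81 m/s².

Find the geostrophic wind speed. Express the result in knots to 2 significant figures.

Coriolis parameter at 46°S:
f = 2Ω sin φ = 2 × 7.29×10⁻⁵ × sin 46° = 1.05×10⁻⁴ s⁻¹
Height gradient: |∂Z/∂n| = 60 m / 349000 m = 1.72×10⁻⁴
On a pressure surface, geostrophic balance gives V_g = (g/f)|∂Z/∂n|:
V_g = 9.81 × 1.72×10⁻⁴ / 1.05×10⁻⁴ = 16.1 m/s
Converting: 16.1 m/s × 1.944 = 31 knots

31 knots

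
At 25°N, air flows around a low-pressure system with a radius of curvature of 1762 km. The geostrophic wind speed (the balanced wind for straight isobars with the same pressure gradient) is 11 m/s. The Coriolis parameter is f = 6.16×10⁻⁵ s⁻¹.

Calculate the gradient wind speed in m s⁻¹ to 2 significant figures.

10 m s⁻¹

Around a low, centrifugal force acts outward with Coriolis, so pressure-gradient force balances both:
(1/ρ)|∂P/∂n| = fV + V²/R  →  V² + fR·V − fR·V_g = 0
With fR = 6.16×10⁻⁵ × 1762×10³ m = 109 m/s:
V = [−fR + √((fR)² + 4 fR V_g)]/2 = [−109 + √(109² + 4×109×11)]/2 = 10.1 m/s
Subgeostrophic (V < V_g = 11 m/s), as expected around a low.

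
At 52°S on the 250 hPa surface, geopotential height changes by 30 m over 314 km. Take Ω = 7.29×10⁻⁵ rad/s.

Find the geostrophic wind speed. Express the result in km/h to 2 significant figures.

29 km/h

Coriolis parameter at 52°S:
f = 2Ω sin φ = 2 × 7.29×10⁻⁵ × sin 52° = 1.15×10⁻⁴ s⁻¹
Height gradient: |∂Z/∂n| = 30 m / 314000 m = 9.55×10⁻⁵
On a pressure surface, geostrophic balance gives V_g = (g/f)|∂Z/∂n|:
V_g = 9.81 × 9.55×10⁻⁵ / 1.15×10⁻⁴ = 8.16 m/s
Converting: 8.16 m/s × 3.6 = 29 km/h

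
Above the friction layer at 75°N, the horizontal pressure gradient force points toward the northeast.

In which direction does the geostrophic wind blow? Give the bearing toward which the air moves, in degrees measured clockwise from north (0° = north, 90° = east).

The pressure-gradient force points toward the northeast (bearing 045°).
Geostrophic balance: in the Northern Hemisphere the Coriolis force deflects motion to the right, so the geostrophic wind blows 90° to the right of the pressure-gradient force (low pressure on the left).
Rotating 045° by 90° clockwise gives 135° — the wind blows toward the southeast.

135°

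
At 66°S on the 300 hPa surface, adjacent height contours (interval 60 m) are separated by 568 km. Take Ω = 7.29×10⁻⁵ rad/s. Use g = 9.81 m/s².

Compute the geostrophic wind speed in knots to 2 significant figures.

Coriolis parameter at 66°S:
f = 2Ω sin φ = 2 × 7.29×10⁻⁵ × sin 66° = 1.33×10⁻⁴ s⁻¹
Height gradient: |∂Z/∂n| = 60 m / 568000 m = 1.06×10⁻⁴
On a pressure surface, geostrophic balance gives V_g = (g/f)|∂Z/∂n|:
V_g = 9.81 × 1.06×10⁻⁴ / 1.33×10⁻⁴ = 7.78 m/s
Converting: 7.78 m/s × 1.944 = 15 knots

15 knots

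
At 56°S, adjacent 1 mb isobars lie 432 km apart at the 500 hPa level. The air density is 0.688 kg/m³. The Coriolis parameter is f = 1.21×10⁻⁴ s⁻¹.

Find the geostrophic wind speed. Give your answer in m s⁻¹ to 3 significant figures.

2.78 m s⁻¹

Pressure gradient: |∂P/∂n| = 100 Pa / 432000 m = 2.31×10⁻⁴ Pa/m
Geostrophic balance (pressure-gradient force = Coriolis force):
V_g = (1/(fρ)) |∂P/∂n| = 2.31×10⁻⁴ / (1.21×10⁻⁴ × 0.688) = 2.78 m/s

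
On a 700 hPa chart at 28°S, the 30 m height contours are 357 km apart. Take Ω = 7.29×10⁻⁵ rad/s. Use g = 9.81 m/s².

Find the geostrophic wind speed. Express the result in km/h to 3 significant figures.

43.4 km/h

Coriolis parameter at 28°S:
f = 2Ω sin φ = 2 × 7.29×10⁻⁵ × sin 28° = 6.84×10⁻⁵ s⁻¹
Height gradient: |∂Z/∂n| = 30 m / 357000 m = 8.40×10⁻⁵
On a pressure surface, geostrophic balance gives V_g = (g/f)|∂Z/∂n|:
V_g = 9.81 × 8.40×10⁻⁵ / 6.84×10⁻⁵ = 12.0 m/s
Converting: 12.0 m/s × 3.6 = 43.4 km/h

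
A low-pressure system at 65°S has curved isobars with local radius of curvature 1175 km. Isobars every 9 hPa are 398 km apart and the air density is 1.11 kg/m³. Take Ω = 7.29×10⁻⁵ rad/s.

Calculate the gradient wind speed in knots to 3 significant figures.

27.5 knots

Coriolis parameter at 65°S:
f = 2Ω sin φ = 2 × 7.29×10⁻⁵ × sin 65° = 1.32×10⁻⁴ s⁻¹
Pressure gradient: |∂P/∂n| = 900 Pa / 398000 m = 2.26×10⁻³ Pa/m
Geostrophic speed: V_g = |∂P/∂n|/(fρ) = 2.26×10⁻³/(1.32×10⁻⁴ × 1.11) = 15.4 m/s
Around a low, centrifugal force acts outward with Coriolis, so pressure-gradient force balances both:
(1/ρ)|∂P/∂n| = fV + V²/R  →  V² + fR·V − fR·V_g = 0
With fR = 1.32×10⁻⁴ × 1175×10³ m = 155 m/s:
V = [−fR + √((fR)² + 4 fR V_g)]/2 = [−155 + √(155² + 4×155×15.4)]/2 = 14.1 m/s
Subgeostrophic (V < V_g = 15.4 m/s), as expected around a low.
Converting: 14.1 m/s × 1.944 = 27.5 knots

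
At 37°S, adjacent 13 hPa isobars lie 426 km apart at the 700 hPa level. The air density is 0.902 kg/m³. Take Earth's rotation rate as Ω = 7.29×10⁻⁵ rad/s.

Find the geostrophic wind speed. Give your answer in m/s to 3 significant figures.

Coriolis parameter at 37°S:
f = 2Ω sin φ = 2 × 7.29×10⁻⁵ × sin 37° = 8.77×10⁻⁵ s⁻¹
Pressure gradient: |∂P/∂n| = 1300 Pa / 426000 m = 3.05×10⁻³ Pa/m
Geostrophic balance (pressure-gradient force = Coriolis force):
V_g = (1/(fρ)) |∂P/∂n| = 3.05×10⁻³ / (8.77×10⁻⁵ × 0.902) = 38.6 m/s

38.6 m/s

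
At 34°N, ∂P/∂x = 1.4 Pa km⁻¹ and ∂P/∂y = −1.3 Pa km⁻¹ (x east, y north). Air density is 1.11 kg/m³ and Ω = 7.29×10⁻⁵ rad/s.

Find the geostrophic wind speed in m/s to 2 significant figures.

21 m/s

Coriolis parameter at 34°N:
f = 2Ω sin φ = 2 × 7.29×10⁻⁵ × sin 34° = 8.15×10⁻⁵ s⁻¹
Component geostrophic relations (x east, y north):
u_g = −(1/(fρ)) ∂P/∂y,  v_g = (1/(fρ)) ∂P/∂x
u_g = −(−1.3×10⁻³)/(8.15×10⁻⁵ × 1.11) = 14.4 m/s;  v_g = (1.4×10⁻³)/(8.15×10⁻⁵ × 1.11) = 15.5 m/s
|V_g| = √(u_g² + v_g²) = 21.1 m/s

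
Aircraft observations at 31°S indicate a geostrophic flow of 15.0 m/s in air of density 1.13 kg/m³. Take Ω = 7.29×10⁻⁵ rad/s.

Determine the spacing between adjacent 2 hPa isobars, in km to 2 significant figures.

Coriolis parameter at 31°S:
f = 2Ω sin φ = 2 × 7.29×10⁻⁵ × sin 31° = 7.51×10⁻⁵ s⁻¹
Geostrophic balance rearranged: |∂P/∂n| = f ρ V_g
|∂P/∂n| = 7.51×10⁻⁵ × 1.13 × 15.0 = 1.27×10⁻³ Pa/m
Isobar spacing: Δn = ΔP/|∂P/∂n| = 200 Pa / 1.27×10⁻³ Pa/m = 157132 m ≈ 160 km

160 km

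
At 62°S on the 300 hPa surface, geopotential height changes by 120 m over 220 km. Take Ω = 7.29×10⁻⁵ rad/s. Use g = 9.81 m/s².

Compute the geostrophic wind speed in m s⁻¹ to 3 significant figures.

41.6 m s⁻¹

Coriolis parameter at 62°S:
f = 2Ω sin φ = 2 × 7.29×10⁻⁵ × sin 62° = 1.29×10⁻⁴ s⁻¹
Height gradient: |∂Z/∂n| = 120 m / 220000 m = 5.45×10⁻⁴
On a pressure surface, geostrophic balance gives V_g = (g/f)|∂Z/∂n|:
V_g = 9.81 × 5.45×10⁻⁴ / 1.29×10⁻⁴ = 41.6 m/s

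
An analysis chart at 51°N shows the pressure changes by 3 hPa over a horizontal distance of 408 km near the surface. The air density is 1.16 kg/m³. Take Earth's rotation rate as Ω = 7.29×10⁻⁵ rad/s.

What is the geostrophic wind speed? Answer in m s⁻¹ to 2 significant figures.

Coriolis parameter at 51°N:
f = 2Ω sin φ = 2 × 7.29×10⁻⁵ × sin 51° = 1.13×10⁻⁴ s⁻¹
Pressure gradient: |∂P/∂n| = 300 Pa / 408000 m = 7.35×10⁻⁴ Pa/m
Geostrophic balance (pressure-gradient force = Coriolis force):
V_g = (1/(fρ)) |∂P/∂n| = 7.35×10⁻⁴ / (1.13×10⁻⁴ × 1.16) = 5.59 m/s

5.6 m s⁻¹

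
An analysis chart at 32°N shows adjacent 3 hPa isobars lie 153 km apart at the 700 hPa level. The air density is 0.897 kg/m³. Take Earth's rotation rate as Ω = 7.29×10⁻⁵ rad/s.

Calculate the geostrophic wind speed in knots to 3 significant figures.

55.0 knots

Coriolis parameter at 32°N:
f = 2Ω sin φ = 2 × 7.29×10⁻⁵ × sin 32° = 7.73×10⁻⁵ s⁻¹
Pressure gradient: |∂P/∂n| = 300 Pa / 153000 m = 1.96×10⁻³ Pa/m
Geostrophic balance (pressure-gradient force = Coriolis force):
V_g = (1/(fρ)) |∂P/∂n| = 1.96×10⁻³ / (7.73×10⁻⁵ × 0.897) = 28.3 m/s
Converting: 28.3 m/s × 1.944 = 55.0 knots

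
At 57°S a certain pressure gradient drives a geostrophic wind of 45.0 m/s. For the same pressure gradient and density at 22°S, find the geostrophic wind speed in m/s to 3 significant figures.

With the same pressure gradient and density, V_g ∝ 1/f ∝ 1/sin φ.
V₂ = V₁ · sin φ₁ / sin φ₂ = 45.0 × sin 57° / sin 22°
V₂ = 45.0 × 0.8387/0.3746 = 101 m/s

101 m/s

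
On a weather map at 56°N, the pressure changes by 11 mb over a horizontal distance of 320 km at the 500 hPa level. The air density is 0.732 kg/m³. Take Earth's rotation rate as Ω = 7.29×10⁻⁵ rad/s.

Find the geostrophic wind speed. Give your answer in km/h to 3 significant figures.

Coriolis parameter at 56°N:
f = 2Ω sin φ = 2 × 7.29×10⁻⁵ × sin 56° = 1.21×10⁻⁴ s⁻¹
Pressure gradient: |∂P/∂n| = 1100 Pa / 320000 m = 3.44×10⁻³ Pa/m
Geostrophic balance (pressure-gradient force = Coriolis force):
V_g = (1/(fρ)) |∂P/∂n| = 3.44×10⁻³ / (1.21×10⁻⁴ × 0.732) = 38.9 m/s
Converting: 38.9 m/s × 3.6 = 140 km/h

140 km/h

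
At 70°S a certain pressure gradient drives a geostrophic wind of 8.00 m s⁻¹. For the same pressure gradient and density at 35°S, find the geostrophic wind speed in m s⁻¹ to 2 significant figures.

With the same pressure gradient and density, V_g ∝ 1/f ∝ 1/sin φ.
V₂ = V₁ · sin φ₁ / sin φ₂ = 8.00 × sin 70° / sin 35°
V₂ = 8.00 × 0.9397/0.5736 = 13 m s⁻¹

13 m s⁻¹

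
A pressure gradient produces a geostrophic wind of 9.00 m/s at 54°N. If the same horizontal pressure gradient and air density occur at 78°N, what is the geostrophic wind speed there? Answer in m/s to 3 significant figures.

7.44 m/s

With the same pressure gradient and density, V_g ∝ 1/f ∝ 1/sin φ.
V₂ = V₁ · sin φ₁ / sin φ₂ = 9.00 × sin 54° / sin 78°
V₂ = 9.00 × 0.8090/0.9781 = 7.44 m/s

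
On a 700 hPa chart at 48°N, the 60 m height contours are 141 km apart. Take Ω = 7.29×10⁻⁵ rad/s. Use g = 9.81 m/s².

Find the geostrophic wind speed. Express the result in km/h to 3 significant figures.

Coriolis parameter at 48°N:
f = 2Ω sin φ = 2 × 7.29×10⁻⁵ × sin 48° = 1.08×10⁻⁴ s⁻¹
Height gradient: |∂Z/∂n| = 60 m / 141000 m = 4.26×10⁻⁴
On a pressure surface, geostrophic balance gives V_g = (g/f)|∂Z/∂n|:
V_g = 9.81 × 4.26×10⁻⁴ / 1.08×10⁻⁴ = 38.5 m/s
Converting: 38.5 m/s × 3.6 = 139 km/h

139 km/h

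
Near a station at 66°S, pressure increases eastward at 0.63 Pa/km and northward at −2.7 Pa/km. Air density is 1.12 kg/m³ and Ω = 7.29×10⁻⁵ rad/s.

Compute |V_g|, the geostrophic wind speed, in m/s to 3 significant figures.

Coriolis parameter at 66°S:
f = 2Ω sin φ = 2 × 7.29×10⁻⁵ × sin 66° = 1.33×10⁻⁴ s⁻¹
In the Southern Hemisphere f is negative: f = −1.33×10⁻⁴ s⁻¹.
Component geostrophic relations (x east, y north):
u_g = −(1/(fρ)) ∂P/∂y,  v_g = (1/(fρ)) ∂P/∂x
u_g = −(−2.7×10⁻³)/(−1.33×10⁻⁴ × 1.12) = −18.1 m/s;  v_g = (0.63×10⁻³)/(−1.33×10⁻⁴ × 1.12) = −4.22 m/s
|V_g| = √(u_g² + v_g²) = 18.6 m/s

18.6 m/s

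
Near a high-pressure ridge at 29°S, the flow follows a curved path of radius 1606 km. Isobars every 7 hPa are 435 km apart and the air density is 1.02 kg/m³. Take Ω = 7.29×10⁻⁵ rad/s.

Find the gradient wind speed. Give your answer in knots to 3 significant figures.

Coriolis parameter at 29°S:
f = 2Ω sin φ = 2 × 7.29×10⁻⁵ × sin 29° = 7.07×10⁻⁵ s⁻¹
Pressure gradient: |∂P/∂n| = 700 Pa / 435000 m = 1.61×10⁻³ Pa/m
Geostrophic speed: V_g = |∂P/∂n|/(fρ) = 1.61×10⁻³/(7.07×10⁻⁵ × 1.02) = 22.3 m/s
Around a high, pressure-gradient force acts outward with centrifugal, so Coriolis balances both:
fV = (1/ρ)|∂P/∂n| + V²/R  →  V² − fR·V + fR·V_g = 0
With fR = 7.07×10⁻⁵ × 1606×10³ m = 114 m/s:
V = [fR − √((fR)² − 4 fR V_g)]/2 = [114 − √(114² − 4×114×22.3)]/2 = 30.5 m/s
Supergeostrophic (V > V_g = 22.3 m/s), as expected around a high.
Converting: 30.5 m/s × 1.944 = 59.3 knots

59.3 knots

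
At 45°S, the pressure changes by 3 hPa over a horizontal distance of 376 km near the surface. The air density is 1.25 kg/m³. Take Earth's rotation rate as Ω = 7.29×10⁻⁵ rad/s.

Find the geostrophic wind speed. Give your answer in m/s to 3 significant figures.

6.19 m/s

Coriolis parameter at 45°S:
f = 2Ω sin φ = 2 × 7.29×10⁻⁵ × sin 45° = 1.03×10⁻⁴ s⁻¹
Pressure gradient: |∂P/∂n| = 300 Pa / 376000 m = 7.98×10⁻⁴ Pa/m
Geostrophic balance (pressure-gradient force = Coriolis force):
V_g = (1/(fρ)) |∂P/∂n| = 7.98×10⁻⁴ / (1.03×10⁻⁴ × 1.25) = 6.19 m/s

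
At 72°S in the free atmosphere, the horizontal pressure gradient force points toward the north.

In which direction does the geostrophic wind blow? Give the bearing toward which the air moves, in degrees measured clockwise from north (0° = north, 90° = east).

270°

The pressure-gradient force points toward the north (bearing 000°).
Geostrophic balance: in the Southern Hemisphere the Coriolis force deflects motion to the left, so the geostrophic wind blows 90° to the left of the pressure-gradient force (low pressure on the right).
Rotating 000° by 90° counterclockwise gives 270° — the wind blows toward the west.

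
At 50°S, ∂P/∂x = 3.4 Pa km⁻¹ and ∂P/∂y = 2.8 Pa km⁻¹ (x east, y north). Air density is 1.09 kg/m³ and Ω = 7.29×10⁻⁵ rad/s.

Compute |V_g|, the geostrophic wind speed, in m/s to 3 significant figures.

36.2 m/s

Coriolis parameter at 50°S:
f = 2Ω sin φ = 2 × 7.29×10⁻⁵ × sin 50° = 1.12×10⁻⁴ s⁻¹
In the Southern Hemisphere f is negative: f = −1.12×10⁻⁴ s⁻¹.
Component geostrophic relations (x east, y north):
u_g = −(1/(fρ)) ∂P/∂y,  v_g = (1/(fρ)) ∂P/∂x
u_g = −(2.8×10⁻³)/(−1.12×10⁻⁴ × 1.09) = 23.0 m/s;  v_g = (3.4×10⁻³)/(−1.12×10⁻⁴ × 1.09) = −27.9 m/s
|V_g| = √(u_g² + v_g²) = 36.2 m/s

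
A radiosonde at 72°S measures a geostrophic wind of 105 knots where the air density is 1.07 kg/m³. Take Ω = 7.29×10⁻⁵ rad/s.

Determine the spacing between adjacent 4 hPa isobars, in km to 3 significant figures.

49.9 km

Coriolis parameter at 72°S:
f = 2Ω sin φ = 2 × 7.29×10⁻⁵ × sin 72° = 1.39×10⁻⁴ s⁻¹
Wind speed in SI: 105 knots = 54.0 m/s
Geostrophic balance rearranged: |∂P/∂n| = f ρ V_g
|∂P/∂n| = 1.39×10⁻⁴ × 1.07 × 54.0 = 8.01×10⁻³ Pa/m
Isobar spacing: Δn = ΔP/|∂P/∂n| = 400 Pa / 8.01×10⁻³ Pa/m = 49910 m ≈ 49.9 km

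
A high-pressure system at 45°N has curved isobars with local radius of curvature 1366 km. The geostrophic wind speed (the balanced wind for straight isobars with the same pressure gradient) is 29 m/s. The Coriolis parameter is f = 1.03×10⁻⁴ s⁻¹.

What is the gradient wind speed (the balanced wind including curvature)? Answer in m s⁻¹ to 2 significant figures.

Around a high, pressure-gradient force acts outward with centrifugal, so Coriolis balances both:
fV = (1/ρ)|∂P/∂n| + V²/R  →  V² − fR·V + fR·V_g = 0
With fR = 1.03×10⁻⁴ × 1366×10³ m = 141 m/s:
V = [fR − √((fR)² − 4 fR V_g)]/2 = [141 − √(141² − 4×141×29)]/2 = 40.9 m/s
Supergeostrophic (V > V_g = 29 m/s), as expected around a high.

41 m s⁻¹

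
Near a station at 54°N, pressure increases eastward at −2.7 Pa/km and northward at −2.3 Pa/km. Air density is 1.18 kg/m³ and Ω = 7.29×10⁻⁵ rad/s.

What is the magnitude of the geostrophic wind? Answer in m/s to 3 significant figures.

Coriolis parameter at 54°N:
f = 2Ω sin φ = 2 × 7.29×10⁻⁵ × sin 54° = 1.18×10⁻⁴ s⁻¹
Component geostrophic relations (x east, y north):
u_g = −(1/(fρ)) ∂P/∂y,  v_g = (1/(fρ)) ∂P/∂x
u_g = −(−2.3×10⁻³)/(1.18×10⁻⁴ × 1.18) = 16.5 m/s;  v_g = (−2.7×10⁻³)/(1.18×10⁻⁴ × 1.18) = −19.4 m/s
|V_g| = √(u_g² + v_g²) = 25.5 m/s

25.5 m/s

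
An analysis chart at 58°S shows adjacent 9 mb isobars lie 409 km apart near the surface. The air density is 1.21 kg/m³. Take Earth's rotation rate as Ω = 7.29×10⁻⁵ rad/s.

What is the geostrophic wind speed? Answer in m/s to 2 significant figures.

Coriolis parameter at 58°S:
f = 2Ω sin φ = 2 × 7.29×10⁻⁵ × sin 58° = 1.24×10⁻⁴ s⁻¹
Pressure gradient: |∂P/∂n| = 900 Pa / 409000 m = 2.20×10⁻³ Pa/m
Geostrophic balance (pressure-gradient force = Coriolis force):
V_g = (1/(fρ)) |∂P/∂n| = 2.20×10⁻³ / (1.24×10⁻⁴ × 1.21) = 14.7 m/s

15 m/s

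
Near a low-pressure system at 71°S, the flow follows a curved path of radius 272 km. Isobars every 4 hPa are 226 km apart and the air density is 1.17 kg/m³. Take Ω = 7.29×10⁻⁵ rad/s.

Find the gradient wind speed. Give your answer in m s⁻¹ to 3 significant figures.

Coriolis parameter at 71°S:
f = 2Ω sin φ = 2 × 7.29×10⁻⁵ × sin 71° = 1.38×10⁻⁴ s⁻¹
Pressure gradient: |∂P/∂n| = 400 Pa / 226000 m = 1.77×10⁻³ Pa/m
Geostrophic speed: V_g = |∂P/∂n|/(fρ) = 1.77×10⁻³/(1.38×10⁻⁴ × 1.17) = 11.0 m/s
Around a low, centrifugal force acts outward with Coriolis, so pressure-gradient force balances both:
(1/ρ)|∂P/∂n| = fV + V²/R  →  V² + fR·V − fR·V_g = 0
With fR = 1.38×10⁻⁴ × 272×10³ m = 37.5 m/s:
V = [−fR + √((fR)² + 4 fR V_g)]/2 = [−37.5 + √(37.5² + 4×37.5×11)]/2 = 8.87 m/s
Subgeostrophic (V < V_g = 11 m/s), as expected around a low.

8.87 m s⁻¹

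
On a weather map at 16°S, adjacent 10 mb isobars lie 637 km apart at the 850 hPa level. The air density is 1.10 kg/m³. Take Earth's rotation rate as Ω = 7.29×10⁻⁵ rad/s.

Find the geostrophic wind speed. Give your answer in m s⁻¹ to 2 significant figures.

36 m s⁻¹

Coriolis parameter at 16°S:
f = 2Ω sin φ = 2 × 7.29×10⁻⁵ × sin 16° = 4.02×10⁻⁵ s⁻¹
Pressure gradient: |∂P/∂n| = 1000 Pa / 637000 m = 1.57×10⁻³ Pa/m
Geostrophic balance (pressure-gradient force = Coriolis force):
V_g = (1/(fρ)) |∂P/∂n| = 1.57×10⁻³ / (4.02×10⁻⁵ × 1.10) = 35.5 m/s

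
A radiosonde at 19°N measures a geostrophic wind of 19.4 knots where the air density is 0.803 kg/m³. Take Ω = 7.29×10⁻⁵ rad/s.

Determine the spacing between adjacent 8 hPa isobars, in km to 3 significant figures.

2100 km

Coriolis parameter at 19°N:
f = 2Ω sin φ = 2 × 7.29×10⁻⁵ × sin 19° = 4.75×10⁻⁵ s⁻¹
Wind speed in SI: 19.4 knots = 9.98 m/s
Geostrophic balance rearranged: |∂P/∂n| = f ρ V_g
|∂P/∂n| = 4.75×10⁻⁵ × 0.803 × 9.98 = 3.80×10⁻⁴ Pa/m
Isobar spacing: Δn = ΔP/|∂P/∂n| = 800 Pa / 3.80×10⁻⁴ Pa/m = 2102980 m ≈ 2100 km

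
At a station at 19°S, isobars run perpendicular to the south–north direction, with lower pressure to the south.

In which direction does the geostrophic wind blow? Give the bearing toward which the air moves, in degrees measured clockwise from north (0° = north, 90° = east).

090°

The pressure-gradient force points toward the south (bearing 180°).
Geostrophic balance: in the Southern Hemisphere the Coriolis force deflects motion to the left, so the geostrophic wind blows 90° to the left of the pressure-gradient force (low pressure on the right).
Rotating 180° by 90° counterclockwise gives 090° — the wind blows toward the east.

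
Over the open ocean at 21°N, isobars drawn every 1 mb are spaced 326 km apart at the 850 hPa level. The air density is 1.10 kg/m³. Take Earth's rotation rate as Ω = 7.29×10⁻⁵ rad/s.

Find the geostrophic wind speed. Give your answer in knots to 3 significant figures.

Coriolis parameter at 21°N:
f = 2Ω sin φ = 2 × 7.29×10⁻⁵ × sin 21° = 5.23×10⁻⁵ s⁻¹
Pressure gradient: |∂P/∂n| = 100 Pa / 326000 m = 3.07×10⁻⁴ Pa/m
Geostrophic balance (pressure-gradient force = Coriolis force):
V_g = (1/(fρ)) |∂P/∂n| = 3.07×10⁻⁴ / (5.23×10⁻⁵ × 1.10) = 5.34 m/s
Converting: 5.34 m/s × 1.944 = 10.4 knots

10.4 knots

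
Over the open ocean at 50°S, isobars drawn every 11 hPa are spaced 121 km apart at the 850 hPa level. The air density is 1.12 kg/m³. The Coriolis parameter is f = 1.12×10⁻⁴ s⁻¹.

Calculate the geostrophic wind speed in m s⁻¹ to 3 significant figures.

Pressure gradient: |∂P/∂n| = 1100 Pa / 121000 m = 9.09×10⁻³ Pa/m
Geostrophic balance (pressure-gradient force = Coriolis force):
V_g = (1/(fρ)) |∂P/∂n| = 9.09×10⁻³ / (1.12×10⁻⁴ × 1.12) = 72.5 m/s

72.5 m s⁻¹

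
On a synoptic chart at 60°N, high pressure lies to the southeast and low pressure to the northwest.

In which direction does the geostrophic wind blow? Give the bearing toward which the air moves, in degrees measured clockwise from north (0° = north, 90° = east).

045°

The pressure-gradient force points toward the northwest (bearing 315°).
Geostrophic balance: in the Northern Hemisphere the Coriolis force deflects motion to the right, so the geostrophic wind blows 90° to the right of the pressure-gradient force (low pressure on the left).
Rotating 315° by 90° clockwise gives 045° — the wind blows toward the northeast.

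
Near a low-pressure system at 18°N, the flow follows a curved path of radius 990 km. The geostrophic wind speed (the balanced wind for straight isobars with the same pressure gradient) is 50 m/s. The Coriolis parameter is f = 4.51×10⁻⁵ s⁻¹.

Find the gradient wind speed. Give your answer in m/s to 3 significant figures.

Around a low, centrifugal force acts outward with Coriolis, so pressure-gradient force balances both:
(1/ρ)|∂P/∂n| = fV + V²/R  →  V² + fR·V − fR·V_g = 0
With fR = 4.51×10⁻⁵ × 990×10³ m = 44.6 m/s:
V = [−fR + √((fR)² + 4 fR V_g)]/2 = [−44.6 + √(44.6² + 4×44.6×50)]/2 = 29.9 m/s
Subgeostrophic (V < V_g = 50 m/s), as expected around a low.

29.9 m/s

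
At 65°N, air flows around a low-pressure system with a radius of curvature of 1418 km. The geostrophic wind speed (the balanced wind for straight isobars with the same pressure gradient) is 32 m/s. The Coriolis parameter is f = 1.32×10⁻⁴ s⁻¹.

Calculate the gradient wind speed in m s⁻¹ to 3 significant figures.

27.9 m s⁻¹

Around a low, centrifugal force acts outward with Coriolis, so pressure-gradient force balances both:
(1/ρ)|∂P/∂n| = fV + V²/R  →  V² + fR·V − fR·V_g = 0
With fR = 1.32×10⁻⁴ × 1418×10³ m = 187 m/s:
V = [−fR + √((fR)² + 4 fR V_g)]/2 = [−187 + √(187² + 4×187×32)]/2 = 27.9 m/s
Subgeostrophic (V < V_g = 32 m/s), as expected around a low.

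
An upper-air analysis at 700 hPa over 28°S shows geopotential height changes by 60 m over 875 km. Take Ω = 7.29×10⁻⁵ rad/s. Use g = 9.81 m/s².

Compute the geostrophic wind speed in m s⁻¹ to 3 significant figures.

Coriolis parameter at 28°S:
f = 2Ω sin φ = 2 × 7.29×10⁻⁵ × sin 28° = 6.84×10⁻⁵ s⁻¹
Height gradient: |∂Z/∂n| = 60 m / 875000 m = 6.86×10⁻⁵
On a pressure surface, geostrophic balance gives V_g = (g/f)|∂Z/∂n|:
V_g = 9.81 × 6.86×10⁻⁵ / 6.84×10⁻⁵ = 9.83 m/s

9.83 m s⁻¹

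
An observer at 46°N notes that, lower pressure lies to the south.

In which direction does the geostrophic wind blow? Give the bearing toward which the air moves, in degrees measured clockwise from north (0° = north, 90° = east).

270°

The pressure-gradient force points toward the south (bearing 180°).
Geostrophic balance: in the Northern Hemisphere the Coriolis force deflects motion to the right, so the geostrophic wind blows 90° to the right of the pressure-gradient force (low pressure on the left).
Rotating 180° by 90° clockwise gives 270° — the wind blows toward the west.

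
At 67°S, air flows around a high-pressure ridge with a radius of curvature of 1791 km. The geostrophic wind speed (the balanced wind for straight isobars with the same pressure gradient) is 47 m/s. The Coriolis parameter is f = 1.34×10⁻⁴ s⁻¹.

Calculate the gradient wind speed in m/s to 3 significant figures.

Around a high, pressure-gradient force acts outward with centrifugal, so Coriolis balances both:
fV = (1/ρ)|∂P/∂n| + V²/R  →  V² − fR·V + fR·V_g = 0
With fR = 1.34×10⁻⁴ × 1791×10³ m = 240 m/s:
V = [fR − √((fR)² − 4 fR V_g)]/2 = [240 − √(240² − 4×240×47)]/2 = 64.1 m/s
Supergeostrophic (V > V_g = 47 m/s), as expected around a high.

64.1 m/s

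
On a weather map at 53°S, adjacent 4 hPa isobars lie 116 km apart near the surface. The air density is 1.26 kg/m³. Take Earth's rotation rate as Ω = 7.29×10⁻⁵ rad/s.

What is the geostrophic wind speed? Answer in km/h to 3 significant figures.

Coriolis parameter at 53°S:
f = 2Ω sin φ = 2 × 7.29×10⁻⁵ × sin 53° = 1.16×10⁻⁴ s⁻¹
Pressure gradient: |∂P/∂n| = 400 Pa / 116000 m = 3.45×10⁻³ Pa/m
Geostrophic balance (pressure-gradient force = Coriolis force):
V_g = (1/(fρ)) |∂P/∂n| = 3.45×10⁻³ / (1.16×10⁻⁴ × 1.26) = 23.5 m/s
Converting: 23.5 m/s × 3.6 = 84.6 km/h

84.6 km/h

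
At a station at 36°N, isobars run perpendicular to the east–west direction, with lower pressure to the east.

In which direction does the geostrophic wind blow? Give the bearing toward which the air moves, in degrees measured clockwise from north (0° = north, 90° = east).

180°

The pressure-gradient force points toward the east (bearing 090°).
Geostrophic balance: in the Northern Hemisphere the Coriolis force deflects motion to the right, so the geostrophic wind blows 90° to the right of the pressure-gradient force (low pressure on the left).
Rotating 090° by 90° clockwise gives 180° — the wind blows toward the south.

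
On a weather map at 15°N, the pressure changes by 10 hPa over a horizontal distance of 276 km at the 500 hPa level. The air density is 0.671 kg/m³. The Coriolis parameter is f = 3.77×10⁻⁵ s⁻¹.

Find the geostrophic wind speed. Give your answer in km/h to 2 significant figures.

520 km/h

Pressure gradient: |∂P/∂n| = 1000 Pa / 276000 m = 3.62×10⁻³ Pa/m
Geostrophic balance (pressure-gradient force = Coriolis force):
V_g = (1/(fρ)) |∂P/∂n| = 3.62×10⁻³ / (3.77×10⁻⁵ × 0.671) = 143 m/s
Converting: 143 m/s × 3.6 = 520 km/h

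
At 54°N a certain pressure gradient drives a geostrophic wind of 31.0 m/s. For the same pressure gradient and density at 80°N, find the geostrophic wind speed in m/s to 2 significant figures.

25 m/s

With the same pressure gradient and density, V_g ∝ 1/f ∝ 1/sin φ.
V₂ = V₁ · sin φ₁ / sin φ₂ = 31.0 × sin 54° / sin 80°
V₂ = 31.0 × 0.8090/0.9848 = 25 m/s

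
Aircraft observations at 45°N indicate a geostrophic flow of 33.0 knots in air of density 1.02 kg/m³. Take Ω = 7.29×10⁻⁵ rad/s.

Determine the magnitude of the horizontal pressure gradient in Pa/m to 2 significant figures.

1.8×10⁻³ Pa/m

Coriolis parameter at 45°N:
f = 2Ω sin φ = 2 × 7.29×10⁻⁵ × sin 45° = 1.03×10⁻⁴ s⁻¹
Wind speed in SI: 33.0 knots = 17.0 m/s
Geostrophic balance rearranged: |∂P/∂n| = f ρ V_g
|∂P/∂n| = 1.03×10⁻⁴ × 1.02 × 17.0 = 1.79×10⁻³ Pa/m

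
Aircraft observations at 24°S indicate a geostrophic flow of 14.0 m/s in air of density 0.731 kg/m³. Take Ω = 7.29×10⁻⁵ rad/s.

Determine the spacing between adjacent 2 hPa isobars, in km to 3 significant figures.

330 km

Coriolis parameter at 24°S:
f = 2Ω sin φ = 2 × 7.29×10⁻⁵ × sin 24° = 5.93×10⁻⁵ s⁻¹
Geostrophic balance rearranged: |∂P/∂n| = f ρ V_g
|∂P/∂n| = 5.93×10⁻⁵ × 0.731 × 14.0 = 6.07×10⁻⁴ Pa/m
Isobar spacing: Δn = ΔP/|∂P/∂n| = 200 Pa / 6.07×10⁻⁴ Pa/m = 329544 m ≈ 330 km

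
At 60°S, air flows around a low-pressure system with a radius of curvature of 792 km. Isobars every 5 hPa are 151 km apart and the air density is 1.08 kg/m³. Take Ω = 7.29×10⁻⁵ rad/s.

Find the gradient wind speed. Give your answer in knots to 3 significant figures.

39.3 knots

Coriolis parameter at 60°S:
f = 2Ω sin φ = 2 × 7.29×10⁻⁵ × sin 60° = 1.26×10⁻⁴ s⁻¹
Pressure gradient: |∂P/∂n| = 500 Pa / 151000 m = 3.31×10⁻³ Pa/m
Geostrophic speed: V_g = |∂P/∂n|/(fρ) = 3.31×10⁻³/(1.26×10⁻⁴ × 1.08) = 24.3 m/s
Around a low, centrifugal force acts outward with Coriolis, so pressure-gradient force balances both:
(1/ρ)|∂P/∂n| = fV + V²/R  →  V² + fR·V − fR·V_g = 0
With fR = 1.26×10⁻⁴ × 792×10³ m = 100 m/s:
V = [−fR + √((fR)² + 4 fR V_g)]/2 = [−100 + √(100² + 4×100×24.3)]/2 = 20.2 m/s
Subgeostrophic (V < V_g = 24.3 m/s), as expected around a low.
Converting: 20.2 m/s × 1.944 = 39.3 knots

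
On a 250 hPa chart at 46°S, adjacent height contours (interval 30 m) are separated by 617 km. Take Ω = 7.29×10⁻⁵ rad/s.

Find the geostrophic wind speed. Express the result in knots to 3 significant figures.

Coriolis parameter at 46°S:
f = 2Ω sin φ = 2 × 7.29×10⁻⁵ × sin 46° = 1.05×10⁻⁴ s⁻¹
Height gradient: |∂Z/∂n| = 30 m / 617000 m = 4.86×10⁻⁵
On a pressure surface, geostrophic balance gives V_g = (g/f)|∂Z/∂n|:
V_g = 9.81 × 4.86×10⁻⁵ / 1.05×10⁻⁴ = 4.55 m/s
Converting: 4.55 m/s × 1.944 = 8.84 knots

8.84 knots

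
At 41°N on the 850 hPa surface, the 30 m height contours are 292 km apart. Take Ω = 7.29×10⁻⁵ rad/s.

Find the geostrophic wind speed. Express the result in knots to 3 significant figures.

Coriolis parameter at 41°N:
f = 2Ω sin φ = 2 × 7.29×10⁻⁵ × sin 41° = 9.57×10⁻⁵ s⁻¹
Height gradient: |∂Z/∂n| = 30 m / 292000 m = 1.03×10⁻⁴
On a pressure surface, geostrophic balance gives V_g = (g/f)|∂Z/∂n|:
V_g = 9.81 × 1.03×10⁻⁴ / 9.57×10⁻⁵ = 10.5 m/s
Converting: 10.5 m/s × 1.944 = 20.5 knots

20.5 knots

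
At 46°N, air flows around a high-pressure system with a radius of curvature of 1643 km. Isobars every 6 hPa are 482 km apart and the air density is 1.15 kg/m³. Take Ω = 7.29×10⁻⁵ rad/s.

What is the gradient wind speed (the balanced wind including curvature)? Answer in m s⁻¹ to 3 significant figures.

Coriolis parameter at 46°N:
f = 2Ω sin φ = 2 × 7.29×10⁻⁵ × sin 46° = 1.05×10⁻⁴ s⁻¹
Pressure gradient: |∂P/∂n| = 600 Pa / 482000 m = 1.24×10⁻³ Pa/m
Geostrophic speed: V_g = |∂P/∂n|/(fρ) = 1.24×10⁻³/(1.05×10⁻⁴ × 1.15) = 10.3 m/s
Around a high, pressure-gradient force acts outward with centrifugal, so Coriolis balances both:
fV = (1/ρ)|∂P/∂n| + V²/R  →  V² − fR·V + fR·V_g = 0
With fR = 1.05×10⁻⁴ × 1643×10³ m = 172 m/s:
V = [fR − √((fR)² − 4 fR V_g)]/2 = [172 − √(172² − 4×172×10.3)]/2 = 11 m/s
Supergeostrophic (V > V_g = 10.3 m/s), as expected around a high.

11.0 m s⁻¹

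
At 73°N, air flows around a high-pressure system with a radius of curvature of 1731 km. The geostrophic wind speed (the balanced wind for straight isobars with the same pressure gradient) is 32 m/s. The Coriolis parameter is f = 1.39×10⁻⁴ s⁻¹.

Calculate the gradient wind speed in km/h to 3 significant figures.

Around a high, pressure-gradient force acts outward with centrifugal, so Coriolis balances both:
fV = (1/ρ)|∂P/∂n| + V²/R  →  V² − fR·V + fR·V_g = 0
With fR = 1.39×10⁻⁴ × 1731×10³ m = 241 m/s:
V = [fR − √((fR)² − 4 fR V_g)]/2 = [241 − √(241² − 4×241×32)]/2 = 38 m/s
Supergeostrophic (V > V_g = 32 m/s), as expected around a high.
Converting: 38 m/s × 3.6 = 137 km/h

137 km/h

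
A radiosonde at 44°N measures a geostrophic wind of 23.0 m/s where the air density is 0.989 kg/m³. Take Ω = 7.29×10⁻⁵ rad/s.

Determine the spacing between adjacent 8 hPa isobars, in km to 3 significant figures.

Coriolis parameter at 44°N:
f = 2Ω sin φ = 2 × 7.29×10⁻⁵ × sin 44° = 1.01×10⁻⁴ s⁻¹
Geostrophic balance rearranged: |∂P/∂n| = f ρ V_g
|∂P/∂n| = 1.01×10⁻⁴ × 0.989 × 23.0 = 2.30×10⁻³ Pa/m
Isobar spacing: Δn = ΔP/|∂P/∂n| = 800 Pa / 2.30×10⁻³ Pa/m = 347246 m ≈ 347 km

347 km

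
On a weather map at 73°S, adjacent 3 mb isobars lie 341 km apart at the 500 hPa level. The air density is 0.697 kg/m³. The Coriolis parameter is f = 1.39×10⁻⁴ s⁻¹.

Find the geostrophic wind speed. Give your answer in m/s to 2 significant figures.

Pressure gradient: |∂P/∂n| = 300 Pa / 341000 m = 8.80×10⁻⁴ Pa/m
Geostrophic balance (pressure-gradient force = Coriolis force):
V_g = (1/(fρ)) |∂P/∂n| = 8.80×10⁻⁴ / (1.39×10⁻⁴ × 0.697) = 9.08 m/s

9.1 m/s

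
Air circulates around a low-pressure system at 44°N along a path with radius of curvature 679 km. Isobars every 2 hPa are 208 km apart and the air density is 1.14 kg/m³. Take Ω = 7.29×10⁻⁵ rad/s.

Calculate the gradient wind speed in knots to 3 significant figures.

14.6 knots

Coriolis parameter at 44°N:
f = 2Ω sin φ = 2 × 7.29×10⁻⁵ × sin 44° = 1.01×10⁻⁴ s⁻¹
Pressure gradient: |∂P/∂n| = 200 Pa / 208000 m = 9.62×10⁻⁴ Pa/m
Geostrophic speed: V_g = |∂P/∂n|/(fρ) = 9.62×10⁻⁴/(1.01×10⁻⁴ × 1.14) = 8.33 m/s
Around a low, centrifugal force acts outward with Coriolis, so pressure-gradient force balances both:
(1/ρ)|∂P/∂n| = fV + V²/R  →  V² + fR·V − fR·V_g = 0
With fR = 1.01×10⁻⁴ × 679×10³ m = 68.8 m/s:
V = [−fR + √((fR)² + 4 fR V_g)]/2 = [−68.8 + √(68.8² + 4×68.8×8.33)]/2 = 7.51 m/s
Subgeostrophic (V < V_g = 8.33 m/s), as expected around a low.
Converting: 7.51 m/s × 1.944 = 14.6 knots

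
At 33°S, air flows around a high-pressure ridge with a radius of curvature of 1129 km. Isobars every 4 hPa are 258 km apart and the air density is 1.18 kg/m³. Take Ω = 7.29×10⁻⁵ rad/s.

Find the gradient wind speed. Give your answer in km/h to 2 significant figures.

Coriolis parameter at 33°S:
f = 2Ω sin φ = 2 × 7.29×10⁻⁵ × sin 33° = 7.94×10⁻⁵ s⁻¹
Pressure gradient: |∂P/∂n| = 400 Pa / 258000 m = 1.55×10⁻³ Pa/m
Geostrophic speed: V_g = |∂P/∂n|/(fρ) = 1.55×10⁻³/(7.94×10⁻⁵ × 1.18) = 16.5 m/s
Around a high, pressure-gradient force acts outward with centrifugal, so Coriolis balances both:
fV = (1/ρ)|∂P/∂n| + V²/R  →  V² − fR·V + fR·V_g = 0
With fR = 7.94×10⁻⁵ × 1129×10³ m = 89.7 m/s:
V = [fR − √((fR)² − 4 fR V_g)]/2 = [89.7 − √(89.7² − 4×89.7×16.5)]/2 = 21.9 m/s
Supergeostrophic (V > V_g = 16.5 m/s), as expected around a high.
Converting: 21.9 m/s × 3.6 = 79 km/h

79 km/h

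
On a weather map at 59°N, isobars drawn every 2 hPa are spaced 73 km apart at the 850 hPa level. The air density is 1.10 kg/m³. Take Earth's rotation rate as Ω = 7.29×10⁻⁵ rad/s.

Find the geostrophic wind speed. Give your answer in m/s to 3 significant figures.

Coriolis parameter at 59°N:
f = 2Ω sin φ = 2 × 7.29×10⁻⁵ × sin 59° = 1.25×10⁻⁴ s⁻¹
Pressure gradient: |∂P/∂n| = 200 Pa / 73000 m = 2.74×10⁻³ Pa/m
Geostrophic balance (pressure-gradient force = Coriolis force):
V_g = (1/(fρ)) |∂P/∂n| = 2.74×10⁻³ / (1.25×10⁻⁴ × 1.10) = 19.9 m/s

19.9 m/s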